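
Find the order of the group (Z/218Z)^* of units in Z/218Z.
(Z/218Z)^* consists of the classes a with gcd(a, 218) = 1, so its order is φ(218). φ is multiplicative, with φ(p^e) = p^e − p^(e−1). Factorise 218 = 2 · 109. Then
  φ(218) = (2 − 1) · (109 − 1) = 1 · 108 = 108.
Thus |(Z/218Z)^*| = 108.

Final answer: |(Z/218Z)^*| = 108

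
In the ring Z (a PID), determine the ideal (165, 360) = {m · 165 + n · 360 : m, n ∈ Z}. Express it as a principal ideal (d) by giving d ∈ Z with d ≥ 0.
(165, 360) = (15); d = 15

In the PID Z, (a, b) is generated by gcd(a, b). Compute gcd(360, 165) with the extended Euclidean algorithm, tracking rows (r, s, t) with s·360 + t·165 = r:
  row A: (360, 1, 0)   [1·360 + 0·165 = 360]
  row B: (165, 0, 1)   [0·360 + 1·165 = 165]
  360 = 2·165 + 30   → row C = row A − 2·row B = (30, 1, −2)   [check: 1·360 − 2·165 = 30]
  165 = 5·30 + 15   → row D = row B − 5·row C = (15, −5, 11)   [check: −5·360 + 11·165 = 15]
  30 = 2·15 + 0   → remainder 0, stop. gcd = 15 (last nonzero row D).
So gcd(165, 360) = 15, with Bézout identity −5·360 + 11·165 = 15. Containment (⊇): the Bézout identity exhibits 15 as an element of (165, 360), giving (15) ⊆ (165, 360). Containment (⊆): since 15 | 165 and 15 | 360 (165 = 15·11, 360 = 15·24), every Z-linear combination of 165 and 360 is divisible by 15, so (165, 360) ⊆ (15). Therefore (165, 360) = (15), d = 15.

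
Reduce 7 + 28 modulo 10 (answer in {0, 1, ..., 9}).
Reduce the summands first: 28 ≡ 8 (mod 10), so 7 + 28 ≡ 7 + 8 (mod 10). 7 + 8 = 15; 15 = 1·10 + 5, so (7 + 28) mod 10 = 5.

Final answer: 5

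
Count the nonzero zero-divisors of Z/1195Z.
Z/1195Z has 242 nonzero zero-divisors

In Z/1195Z each nonzero element is either a unit (gcd with 1195 is 1) or a zero-divisor (gcd > 1). The number of units is φ(1195): factorise 1195 = 5 · 239, so φ(1195) = (5 − 1) · (239 − 1) = 4 · 238 = 952. The nonzero elements number 1195 − 1 = 1194. Hence the nonzero zero-divisors number 1194 − 952 = 242.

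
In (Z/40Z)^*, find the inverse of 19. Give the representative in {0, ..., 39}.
Apply the extended Euclidean algorithm to (40, 19), tracking rows (r, s, t) with s·40 + t·19 = r. Each division r_prev = q·r_cur + r_new produces the new row as (previous row) − q·(current row):
  row A: (40, 1, 0)   [1·40 + 0·19 = 40]
  row B: (19, 0, 1)   [0·40 + 1·19 = 19]
  40 = 2·19 + 2   → row C = row A − 2·row B = (2, 1, −2)   [check: 1·40 − 2·19 = 2]
  19 = 9·2 + 1   → row D = row B − 9·row C = (1, −9, 19)   [check: −9·40 + 19·19 = 1]
  2 = 2·1 + 0   → remainder 0, stop. gcd = 1 (last nonzero row D).
The gcd is 1, so 19 is invertible mod 40. The last nonzero row gives −9·40 + 19·19 = 1, so t = 19. So 19^(−1) ≡ 19 (mod 40). Verify: 19 · 19 = 361 ≡ 1 (mod 40). ✓

Final answer: 19^(−1) ≡ 19 (mod 40)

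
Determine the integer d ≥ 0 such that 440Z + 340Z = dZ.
(440, 340) = (20); d = 20

In the PID Z, (a, b) is generated by gcd(a, b). Compute gcd(440, 340) with the extended Euclidean algorithm, tracking rows (r, s, t) with s·440 + t·340 = r:
  row A: (440, 1, 0)   [1·440 + 0·340 = 440]
  row B: (340, 0, 1)   [0·440 + 1·340 = 340]
  440 = 1·340 + 100   → row C = row A − 1·row B = (100, 1, −1)   [check: 1·440 − 1·340 = 100]
  340 = 3·100 + 40   → row D = row B − 3·row C = (40, −3, 4)   [check: −3·440 + 4·340 = 40]
  100 = 2·40 + 20   → row E = row C − 2·row D = (20, 7, −9)   [check: 7·440 − 9·340 = 20]
  40 = 2·20 + 0   → remainder 0, stop. gcd = 20 (last nonzero row E).
So gcd(440, 340) = 20, with Bézout identity 7·440 − 9·340 = 20. Containment (⊇): the Bézout identity exhibits 20 as an element of (440, 340), giving (20) ⊆ (440, 340). Containment (⊆): since 20 | 440 and 20 | 340 (440 = 20·22, 340 = 20·17), every Z-linear combination of 440 and 340 is divisible by 20, so (440, 340) ⊆ (20). Therefore (440, 340) = (20), d = 20.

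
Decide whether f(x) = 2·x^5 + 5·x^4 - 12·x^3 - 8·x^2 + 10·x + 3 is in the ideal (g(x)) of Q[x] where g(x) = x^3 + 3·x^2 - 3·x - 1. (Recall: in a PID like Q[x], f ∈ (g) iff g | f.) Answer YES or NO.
In Q[x] the ideal (g) consists of all multiples of g, so f ∈ (g) iff g | f, i.e. iff the remainder of f on division by g is 0. Divide f by g (g is monic, so eliminate the leading term of the running remainder at each step):
  leading term 2·x^5: subtract (2·x^2)·g(x) = 2·x^5 + 6·x^4 - 6·x^3 - 2·x^2, leaving -x^4 - 6·x^3 - 6·x^2 + 10·x + 3
  leading term -x^4: subtract (-x)·g(x) = -x^4 - 3·x^3 + 3·x^2 + x, leaving -3·x^3 - 9·x^2 + 9·x + 3
  leading term -3·x^3: subtract (-3)·g(x) = -3·x^3 - 9·x^2 + 9·x + 3, leaving 0
The remainder is 0, so f(x) = g(x) · h(x) with h(x) = 2·x^2 - x - 3. Hence g | f, i.e. f ∈ (g).

Final answer: YES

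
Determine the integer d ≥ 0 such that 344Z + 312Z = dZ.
(344, 312) = (8); d = 8

In the PID Z, (a, b) is generated by gcd(a, b). Compute gcd(344, 312) with the extended Euclidean algorithm, tracking rows (r, s, t) with s·344 + t·312 = r:
  row A: (344, 1, 0)   [1·344 + 0·312 = 344]
  row B: (312, 0, 1)   [0·344 + 1·312 = 312]
  344 = 1·312 + 32   → row C = row A − 1·row B = (32, 1, −1)   [check: 1·344 − 1·312 = 32]
  312 = 9·32 + 24   → row D = row B − 9·row C = (24, −9, 10)   [check: −9·344 + 10·312 = 24]
  32 = 1·24 + 8   → row E = row C − 1·row D = (8, 10, −11)   [check: 10·344 − 11·312 = 8]
  24 = 3·8 + 0   → remainder 0, stop. gcd = 8 (last nonzero row E).
So gcd(344, 312) = 8, with Bézout identity 10·344 − 11·312 = 8. Containment (⊇): the Bézout identity exhibits 8 as an element of (344, 312), giving (8) ⊆ (344, 312). Containment (⊆): since 8 | 344 and 8 | 312 (344 = 8·43, 312 = 8·39), every Z-linear combination of 344 and 312 is divisible by 8, so (344, 312) ⊆ (8). Therefore (344, 312) = (8), d = 8.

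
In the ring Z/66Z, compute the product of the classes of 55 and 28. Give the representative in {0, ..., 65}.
22

Both factors are already reduced mod 66. 55 · 28 = 1540. Dividing by 66: 1540 = 23·66 + 22. So (55 · 28) mod 66 = 22.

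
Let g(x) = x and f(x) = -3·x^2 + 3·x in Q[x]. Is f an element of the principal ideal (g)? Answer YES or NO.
YES

In Q[x] the ideal (g) consists of all multiples of g, so f ∈ (g) iff g | f, i.e. iff the remainder of f on division by g is 0. Divide f by g (g is monic, so eliminate the leading term of the running remainder at each step):
  leading term -3·x^2: subtract (-3·x)·g(x) = -3·x^2, leaving 3·x
  leading term 3·x: subtract (3)·g(x) = 3·x, leaving 0
The remainder is 0, so f(x) = g(x) · h(x) with h(x) = 3 - 3·x. Hence g | f, i.e. f ∈ (g).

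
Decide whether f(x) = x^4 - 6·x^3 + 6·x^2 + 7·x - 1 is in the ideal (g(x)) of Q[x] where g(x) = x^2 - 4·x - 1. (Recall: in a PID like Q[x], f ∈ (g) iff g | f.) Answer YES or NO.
In Q[x] the ideal (g) consists of all multiples of g, so f ∈ (g) iff g | f, i.e. iff the remainder of f on division by g is 0. Divide f by g (g is monic, so eliminate the leading term of the running remainder at each step):
  leading term x^4: subtract (x^2)·g(x) = x^4 - 4·x^3 - x^2, leaving -2·x^3 + 7·x^2 + 7·x - 1
  leading term -2·x^3: subtract (-2·x)·g(x) = -2·x^3 + 8·x^2 + 2·x, leaving -x^2 + 5·x - 1
  leading term -x^2: subtract (-1)·g(x) = -x^2 + 4·x + 1, leaving x - 2
The remainder r(x) = x - 2 ≠ 0 (and deg r < deg g), so g ∤ f, i.e. f ∉ (g).

Final answer: NO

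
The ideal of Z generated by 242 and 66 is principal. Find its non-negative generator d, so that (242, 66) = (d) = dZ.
(242, 66) = (22); d = 22

In the PID Z, (a, b) is generated by gcd(a, b). Compute gcd(242, 66) with the extended Euclidean algorithm, tracking rows (r, s, t) with s·242 + t·66 = r:
  row A: (242, 1, 0)   [1·242 + 0·66 = 242]
  row B: (66, 0, 1)   [0·242 + 1·66 = 66]
  242 = 3·66 + 44   → row C = row A − 3·row B = (44, 1, −3)   [check: 1·242 − 3·66 = 44]
  66 = 1·44 + 22   → row D = row B − 1·row C = (22, −1, 4)   [check: −1·242 + 4·66 = 22]
  44 = 2·22 + 0   → remainder 0, stop. gcd = 22 (last nonzero row D).
So gcd(242, 66) = 22, with Bézout identity −1·242 + 4·66 = 22. Containment (⊇): the Bézout identity exhibits 22 as an element of (242, 66), giving (22) ⊆ (242, 66). Containment (⊆): since 22 | 242 and 22 | 66 (242 = 22·11, 66 = 22·3), every Z-linear combination of 242 and 66 is divisible by 22, so (242, 66) ⊆ (22). Therefore (242, 66) = (22), d = 22.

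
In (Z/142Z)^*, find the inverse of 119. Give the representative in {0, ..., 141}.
Apply the extended Euclidean algorithm to (142, 119), tracking rows (r, s, t) with s·142 + t·119 = r. Each division r_prev = q·r_cur + r_new produces the new row as (previous row) − q·(current row):
  row A: (142, 1, 0)   [1·142 + 0·119 = 142]
  row B: (119, 0, 1)   [0·142 + 1·119 = 119]
  142 = 1·119 + 23   → row C = row A − 1·row B = (23, 1, −1)   [check: 1·142 − 1·119 = 23]
  119 = 5·23 + 4   → row D = row B − 5·row C = (4, −5, 6)   [check: −5·142 + 6·119 = 4]
  23 = 5·4 + 3   → row E = row C − 5·row D = (3, 26, −31)   [check: 26·142 − 31·119 = 3]
  4 = 1·3 + 1   → row F = row D − 1·row E = (1, −31, 37)   [check: −31·142 + 37·119 = 1]
  3 = 3·1 + 0   → remainder 0, stop. gcd = 1 (last nonzero row F).
The gcd is 1, so 119 is invertible mod 142. The last nonzero row gives −31·142 + 37·119 = 1, so t = 37. So 119^(−1) ≡ 37 (mod 142). Verify: 119 · 37 = 4403 ≡ 1 (mod 142). ✓

Final answer: 119^(−1) ≡ 37 (mod 142)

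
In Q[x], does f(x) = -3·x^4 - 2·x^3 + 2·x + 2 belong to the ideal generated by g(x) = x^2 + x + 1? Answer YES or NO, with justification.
NO

In Q[x] the ideal (g) consists of all multiples of g, so f ∈ (g) iff g | f, i.e. iff the remainder of f on division by g is 0. Divide f by g (g is monic, so eliminate the leading term of the running remainder at each step):
  leading term -3·x^4: subtract (-3·x^2)·g(x) = -3·x^4 - 3·x^3 - 3·x^2, leaving x^3 + 3·x^2 + 2·x + 2
  leading term x^3: subtract (x)·g(x) = x^3 + x^2 + x, leaving 2·x^2 + x + 2
  leading term 2·x^2: subtract (2)·g(x) = 2·x^2 + 2·x + 2, leaving -x
The remainder r(x) = -x ≠ 0 (and deg r < deg g), so g ∤ f, i.e. f ∉ (g).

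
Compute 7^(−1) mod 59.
7^(−1) ≡ 17 (mod 59)

Apply the extended Euclidean algorithm to (59, 7), tracking rows (r, s, t) with s·59 + t·7 = r. Each division r_prev = q·r_cur + r_new produces the new row as (previous row) − q·(current row):
  row A: (59, 1, 0)   [1·59 + 0·7 = 59]
  row B: (7, 0, 1)   [0·59 + 1·7 = 7]
  59 = 8·7 + 3   → row C = row A − 8·row B = (3, 1, −8)   [check: 1·59 − 8·7 = 3]
  7 = 2·3 + 1   → row D = row B − 2·row C = (1, −2, 17)   [check: −2·59 + 17·7 = 1]
  3 = 3·1 + 0   → remainder 0, stop. gcd = 1 (last nonzero row D).
The gcd is 1, so 7 is invertible mod 59. The last nonzero row gives −2·59 + 17·7 = 1, so t = 17. So 7^(−1) ≡ 17 (mod 59). Verify: 7 · 17 = 119 ≡ 1 (mod 59). ✓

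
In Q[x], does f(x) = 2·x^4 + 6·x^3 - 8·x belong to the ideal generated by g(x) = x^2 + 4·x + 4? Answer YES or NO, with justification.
YES

In Q[x] the ideal (g) consists of all multiples of g, so f ∈ (g) iff g | f, i.e. iff the remainder of f on division by g is 0. Divide f by g (g is monic, so eliminate the leading term of the running remainder at each step):
  leading term 2·x^4: subtract (2·x^2)·g(x) = 2·x^4 + 8·x^3 + 8·x^2, leaving -2·x^3 - 8·x^2 - 8·x
  leading term -2·x^3: subtract (-2·x)·g(x) = -2·x^3 - 8·x^2 - 8·x, leaving 0
The remainder is 0, so f(x) = g(x) · h(x) with h(x) = 2·x^2 - 2·x. Hence g | f, i.e. f ∈ (g).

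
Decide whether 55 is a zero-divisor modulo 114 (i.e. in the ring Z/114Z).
gcd(55, 114) = 1, so 55 is a unit in Z/114Z (it has a multiplicative inverse). A unit cannot be a zero-divisor: if 55·b ≡ 0 then multiplying both sides by 55^(−1) gives b ≡ 0. So 55 is not a zero-divisor.

Final answer: NO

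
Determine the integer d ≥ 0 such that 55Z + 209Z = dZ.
(55, 209) = (11); d = 11

In the PID Z, (a, b) is generated by gcd(a, b). Compute gcd(209, 55) with the extended Euclidean algorithm, tracking rows (r, s, t) with s·209 + t·55 = r:
  row A: (209, 1, 0)   [1·209 + 0·55 = 209]
  row B: (55, 0, 1)   [0·209 + 1·55 = 55]
  209 = 3·55 + 44   → row C = row A − 3·row B = (44, 1, −3)   [check: 1·209 − 3·55 = 44]
  55 = 1·44 + 11   → row D = row B − 1·row C = (11, −1, 4)   [check: −1·209 + 4·55 = 11]
  44 = 4·11 + 0   → remainder 0, stop. gcd = 11 (last nonzero row D).
So gcd(55, 209) = 11, with Bézout identity −1·209 + 4·55 = 11. Containment (⊇): the Bézout identity exhibits 11 as an element of (55, 209), giving (11) ⊆ (55, 209). Containment (⊆): since 11 | 55 and 11 | 209 (55 = 11·5, 209 = 11·19), every Z-linear combination of 55 and 209 is divisible by 11, so (55, 209) ⊆ (11). Therefore (55, 209) = (11), d = 11.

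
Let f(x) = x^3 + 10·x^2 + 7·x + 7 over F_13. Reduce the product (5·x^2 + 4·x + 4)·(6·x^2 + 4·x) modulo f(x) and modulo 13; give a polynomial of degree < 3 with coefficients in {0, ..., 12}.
Multiply as integer polynomials: a · b = 30·x^4 + 44·x^3 + 40·x^2 + 16·x. Reducing coefficients mod 13: a · b ≡ 4·x^4 + 5·x^3 + x^2 + 3·x. Now divide by f(x) = x^3 + 10·x^2 + 7·x + 7 in F_13[x], eliminating the leading term at each step:
  leading term 4·x^4: subtract (4·x)·f(x) = 4·x^4 + x^3 + 2·x^2 + 2·x, leaving 4·x^3 + 12·x^2 + x (coefficients mod 13)
  leading term 4·x^3: subtract (4)·f(x) = 4·x^3 + x^2 + 2·x + 2, leaving 11·x^2 + 12·x + 11 (coefficients mod 13)
The degree is now < 3, so this is the remainder. Hence a · b ≡ 11·x^2 + 12·x + 11 in F_13[x]/(f).

Final answer: a · b ≡ 11·x^2 + 12·x + 11 (mod f(x))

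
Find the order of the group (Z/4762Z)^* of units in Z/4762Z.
|(Z/4762Z)^*| = 2380

(Z/4762Z)^* consists of the classes a with gcd(a, 4762) = 1, so its order is φ(4762). φ is multiplicative, with φ(p^e) = p^e − p^(e−1). Factorise 4762 = 2 · 2381. Then
  φ(4762) = (2 − 1) · (2381 − 1) = 1 · 2380 = 2380.
Thus |(Z/4762Z)^*| = 2380.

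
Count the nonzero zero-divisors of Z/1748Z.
Z/1748Z has 955 nonzero zero-divisors

In Z/1748Z each nonzero element is either a unit (gcd with 1748 is 1) or a zero-divisor (gcd > 1). The number of units is φ(1748): factorise 1748 = 2^2 · 19 · 23, so φ(1748) = (2^2 − 2^1) · (19 − 1) · (23 − 1) = 2 · 18 · 22 = 792. The nonzero elements number 1748 − 1 = 1747. Hence the nonzero zero-divisors number 1747 − 792 = 955.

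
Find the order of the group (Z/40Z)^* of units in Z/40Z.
|(Z/40Z)^*| = 16

(Z/40Z)^* consists of the classes a with gcd(a, 40) = 1, so its order is φ(40). φ is multiplicative, with φ(p^e) = p^e − p^(e−1). Factorise 40 = 2^3 · 5. Then
  φ(40) = (2^3 − 2^2) · (5 − 1) = 4 · 4 = 16.
Thus |(Z/40Z)^*| = 16.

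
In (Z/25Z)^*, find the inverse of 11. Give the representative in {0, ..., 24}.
Apply the extended Euclidean algorithm to (25, 11), tracking rows (r, s, t) with s·25 + t·11 = r. Each division r_prev = q·r_cur + r_new produces the new row as (previous row) − q·(current row):
  row A: (25, 1, 0)   [1·25 + 0·11 = 25]
  row B: (11, 0, 1)   [0·25 + 1·11 = 11]
  25 = 2·11 + 3   → row C = row A − 2·row B = (3, 1, −2)   [check: 1·25 − 2·11 = 3]
  11 = 3·3 + 2   → row D = row B − 3·row C = (2, −3, 7)   [check: −3·25 + 7·11 = 2]
  3 = 1·2 + 1   → row E = row C − 1·row D = (1, 4, −9)   [check: 4·25 − 9·11 = 1]
  2 = 2·1 + 0   → remainder 0, stop. gcd = 1 (last nonzero row E).
The gcd is 1, so 11 is invertible mod 25. The last nonzero row gives 4·25 − 9·11 = 1, so t = −9. So 11^(−1) ≡ −9 ≡ 16 (mod 25). Verify: 11 · 16 = 176 ≡ 1 (mod 25). ✓

Final answer: 11^(−1) ≡ 16 (mod 25)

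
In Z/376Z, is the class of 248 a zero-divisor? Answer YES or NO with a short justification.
YES

gcd(248, 376) = 8 > 1, so 248 is not a unit in Z/376Z. In Z/nZ every nonzero non-unit is a zero-divisor: explicitly, take b = 376/gcd = 47 ≠ 0 (mod 376); then 248·47 = 11656 = 31·376, i.e. 248·47 ≡ 0 (mod 376). So 248 is a zero-divisor.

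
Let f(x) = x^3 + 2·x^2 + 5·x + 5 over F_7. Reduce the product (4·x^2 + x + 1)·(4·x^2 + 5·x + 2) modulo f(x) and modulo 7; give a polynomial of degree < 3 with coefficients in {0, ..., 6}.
a · b ≡ 2·x^2 + 2·x (mod f(x))

Multiply as integer polynomials: a · b = 16·x^4 + 24·x^3 + 17·x^2 + 7·x + 2. Reducing coefficients mod 7: a · b ≡ 2·x^4 + 3·x^3 + 3·x^2 + 2. Now divide by f(x) = x^3 + 2·x^2 + 5·x + 5 in F_7[x], eliminating the leading term at each step:
  leading term 2·x^4: subtract (2·x)·f(x) = 2·x^4 + 4·x^3 + 3·x^2 + 3·x, leaving 6·x^3 + 4·x + 2 (coefficients mod 7)
  leading term 6·x^3: subtract (6)·f(x) = 6·x^3 + 5·x^2 + 2·x + 2, leaving 2·x^2 + 2·x (coefficients mod 7)
The degree is now < 3, so this is the remainder. Hence a · b ≡ 2·x^2 + 2·x in F_7[x]/(f).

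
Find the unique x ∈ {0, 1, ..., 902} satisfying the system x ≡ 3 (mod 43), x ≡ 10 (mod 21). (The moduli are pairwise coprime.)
x ≡ 304 (mod 903); the representative in [0, 903) is 304

The moduli 43, 21 are pairwise coprime, so by the CRT there is a unique solution mod 43·21 = 903.
Solve by successive substitution. Start with x ≡ 3 (mod 43).
  Combine with x ≡ 10 (mod 21): write x = 3 + 43·t and require 3 + 43·t ≡ 10 (mod 21), i.e. 43·t ≡ 10 − 3 ≡ 7 (mod 21). Since 43^(−1) ≡ 1 (mod 21) (43 ≡ 1 (mod 21)), t ≡ 1·7 ≡ 7 (mod 21). So x ≡ 3 + 43·7 = 304 (mod 903).
Unique solution in [0, 903): x = 304.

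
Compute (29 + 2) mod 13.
Reduce the summands first: 29 ≡ 3 (mod 13), so 29 + 2 ≡ 3 + 2 (mod 13). 3 + 2 = 5; 5 = 0·13 + 5, so (29 + 2) mod 13 = 5.

Final answer: 5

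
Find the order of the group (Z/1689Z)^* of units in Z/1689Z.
|(Z/1689Z)^*| = 1124

(Z/1689Z)^* consists of the classes a with gcd(a, 1689) = 1, so its order is φ(1689). φ is multiplicative, with φ(p^e) = p^e − p^(e−1). Factorise 1689 = 3 · 563. Then
  φ(1689) = (3 − 1) · (563 − 1) = 2 · 562 = 1124.
Thus |(Z/1689Z)^*| = 1124.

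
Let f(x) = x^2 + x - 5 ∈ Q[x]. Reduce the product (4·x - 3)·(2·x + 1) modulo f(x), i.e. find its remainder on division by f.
First multiply in Q[x] without reducing: a · b = 8·x^2 - 2·x - 3. Now divide by f(x) = x^2 + x - 5, eliminating the leading term at each step:
  leading term 8·x^2: subtract (8)·f(x) = 8·x^2 + 8·x - 40, leaving 37 - 10·x
The degree is now < 2, so this is the remainder. Hence a · b ≡ 37 - 10·x in Q[x]/(f).

Final answer: a · b ≡ 37 - 10·x (mod f(x))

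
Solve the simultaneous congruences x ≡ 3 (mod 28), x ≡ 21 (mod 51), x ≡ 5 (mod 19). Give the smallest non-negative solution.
The moduli 28, 51, 19 are pairwise coprime, so by the CRT there is a unique solution mod 28·51·19 = 27132.
Solve by successive substitution. Start with x ≡ 3 (mod 28).
  Combine with x ≡ 21 (mod 51): write x = 3 + 28·t and require 3 + 28·t ≡ 21 (mod 51), i.e. 28·t ≡ 21 − 3 ≡ 18 (mod 51). Since 28^(−1) ≡ 31 (mod 51), t ≡ 31·18 ≡ 48 (mod 51). So x ≡ 3 + 28·48 = 1347 (mod 1428).
  Combine with x ≡ 5 (mod 19): write x = 1347 + 1428·t and require 1347 + 1428·t ≡ 5 (mod 19), i.e. 1428·t ≡ 5 − 1347 ≡ 7 (mod 19). Since 1428^(−1) ≡ 13 (mod 19) (1428 ≡ 3 (mod 19)), t ≡ 13·7 ≡ 15 (mod 19). So x ≡ 1347 + 1428·15 = 22767 (mod 27132).
Unique solution in [0, 27132): x = 22767.

Final answer: x ≡ 22767 (mod 27132); the representative in [0, 27132) is 22767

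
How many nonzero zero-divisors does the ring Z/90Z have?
In Z/90Z each nonzero element is either a unit (gcd with 90 is 1) or a zero-divisor (gcd > 1). The number of units is φ(90): factorise 90 = 2 · 3^2 · 5, so φ(90) = (2 − 1) · (3^2 − 3^1) · (5 − 1) = 1 · 6 · 4 = 24. The nonzero elements number 90 − 1 = 89. Hence the nonzero zero-divisors number 89 − 24 = 65.

Final answer: Z/90Z has 65 nonzero zero-divisors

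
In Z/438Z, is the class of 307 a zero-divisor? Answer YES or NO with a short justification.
NO

gcd(307, 438) = 1, so 307 is a unit in Z/438Z (it has a multiplicative inverse). A unit cannot be a zero-divisor: if 307·b ≡ 0 then multiplying both sides by 307^(−1) gives b ≡ 0. So 307 is not a zero-divisor.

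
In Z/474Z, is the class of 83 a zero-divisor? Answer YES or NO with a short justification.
NO

gcd(83, 474) = 1, so 83 is a unit in Z/474Z (it has a multiplicative inverse). A unit cannot be a zero-divisor: if 83·b ≡ 0 then multiplying both sides by 83^(−1) gives b ≡ 0. So 83 is not a zero-divisor.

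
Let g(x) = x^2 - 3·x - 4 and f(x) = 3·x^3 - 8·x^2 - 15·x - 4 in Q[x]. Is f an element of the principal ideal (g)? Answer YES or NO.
YES

In Q[x] the ideal (g) consists of all multiples of g, so f ∈ (g) iff g | f, i.e. iff the remainder of f on division by g is 0. Divide f by g (g is monic, so eliminate the leading term of the running remainder at each step):
  leading term 3·x^3: subtract (3·x)·g(x) = 3·x^3 - 9·x^2 - 12·x, leaving x^2 - 3·x - 4
  leading term x^2: subtract (1)·g(x) = x^2 - 3·x - 4, leaving 0
The remainder is 0, so f(x) = g(x) · h(x) with h(x) = 3·x + 1. Hence g | f, i.e. f ∈ (g).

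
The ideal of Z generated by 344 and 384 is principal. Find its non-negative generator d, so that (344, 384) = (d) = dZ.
In the PID Z, (a, b) is generated by gcd(a, b). Compute gcd(384, 344) with the extended Euclidean algorithm, tracking rows (r, s, t) with s·384 + t·344 = r:
  row A: (384, 1, 0)   [1·384 + 0·344 = 384]
  row B: (344, 0, 1)   [0·384 + 1·344 = 344]
  384 = 1·344 + 40   → row C = row A − 1·row B = (40, 1, −1)   [check: 1·384 − 1·344 = 40]
  344 = 8·40 + 24   → row D = row B − 8·row C = (24, −8, 9)   [check: −8·384 + 9·344 = 24]
  40 = 1·24 + 16   → row E = row C − 1·row D = (16, 9, −10)   [check: 9·384 − 10·344 = 16]
  24 = 1·16 + 8   → row F = row D − 1·row E = (8, −17, 19)   [check: −17·384 + 19·344 = 8]
  16 = 2·8 + 0   → remainder 0, stop. gcd = 8 (last nonzero row F).
So gcd(344, 384) = 8, with Bézout identity −17·384 + 19·344 = 8. Containment (⊇): the Bézout identity exhibits 8 as an element of (344, 384), giving (8) ⊆ (344, 384). Containment (⊆): since 8 | 344 and 8 | 384 (344 = 8·43, 384 = 8·48), every Z-linear combination of 344 and 384 is divisible by 8, so (344, 384) ⊆ (8). Therefore (344, 384) = (8), d = 8.

Final answer: (344, 384) = (8); d = 8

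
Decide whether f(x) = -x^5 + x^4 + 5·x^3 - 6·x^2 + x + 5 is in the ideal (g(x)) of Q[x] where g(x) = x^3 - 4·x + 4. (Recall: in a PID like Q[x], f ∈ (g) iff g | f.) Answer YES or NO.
In Q[x] the ideal (g) consists of all multiples of g, so f ∈ (g) iff g | f, i.e. iff the remainder of f on division by g is 0. Divide f by g (g is monic, so eliminate the leading term of the running remainder at each step):
  leading term -x^5: subtract (-x^2)·g(x) = -x^5 + 4·x^3 - 4·x^2, leaving x^4 + x^3 - 2·x^2 + x + 5
  leading term x^4: subtract (x)·g(x) = x^4 - 4·x^2 + 4·x, leaving x^3 + 2·x^2 - 3·x + 5
  leading term x^3: subtract (1)·g(x) = x^3 - 4·x + 4, leaving 2·x^2 + x + 1
The remainder r(x) = 2·x^2 + x + 1 ≠ 0 (and deg r < deg g), so g ∤ f, i.e. f ∉ (g).

Final answer: NO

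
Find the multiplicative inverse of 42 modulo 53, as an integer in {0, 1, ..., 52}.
42^(−1) ≡ 24 (mod 53)

Apply the extended Euclidean algorithm to (53, 42), tracking rows (r, s, t) with s·53 + t·42 = r. Each division r_prev = q·r_cur + r_new produces the new row as (previous row) − q·(current row):
  row A: (53, 1, 0)   [1·53 + 0·42 = 53]
  row B: (42, 0, 1)   [0·53 + 1·42 = 42]
  53 = 1·42 + 11   → row C = row A − 1·row B = (11, 1, −1)   [check: 1·53 − 1·42 = 11]
  42 = 3·11 + 9   → row D = row B − 3·row C = (9, −3, 4)   [check: −3·53 + 4·42 = 9]
  11 = 1·9 + 2   → row E = row C − 1·row D = (2, 4, −5)   [check: 4·53 − 5·42 = 2]
  9 = 4·2 + 1   → row F = row D − 4·row E = (1, −19, 24)   [check: −19·53 + 24·42 = 1]
  2 = 2·1 + 0   → remainder 0, stop. gcd = 1 (last nonzero row F).
The gcd is 1, so 42 is invertible mod 53. The last nonzero row gives −19·53 + 24·42 = 1, so t = 24. So 42^(−1) ≡ 24 (mod 53). Verify: 42 · 24 = 1008 ≡ 1 (mod 53). ✓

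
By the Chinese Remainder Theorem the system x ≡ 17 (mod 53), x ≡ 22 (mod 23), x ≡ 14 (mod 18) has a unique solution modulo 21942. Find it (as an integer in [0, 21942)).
The moduli 53, 23, 18 are pairwise coprime, so by the CRT there is a unique solution mod 53·23·18 = 21942.
Solve by successive substitution. Start with x ≡ 17 (mod 53).
  Combine with x ≡ 22 (mod 23): write x = 17 + 53·t and require 17 + 53·t ≡ 22 (mod 23), i.e. 53·t ≡ 22 − 17 ≡ 5 (mod 23). Since 53^(−1) ≡ 10 (mod 23) (53 ≡ 7 (mod 23)), t ≡ 10·5 ≡ 4 (mod 23). So x ≡ 17 + 53·4 = 229 (mod 1219).
  Combine with x ≡ 14 (mod 18): write x = 229 + 1219·t and require 229 + 1219·t ≡ 14 (mod 18), i.e. 1219·t ≡ 14 − 229 ≡ 1 (mod 18). Since 1219^(−1) ≡ 7 (mod 18) (1219 ≡ 13 (mod 18)), t ≡ 7·1 ≡ 7 (mod 18). So x ≡ 229 + 1219·7 = 8762 (mod 21942).
Unique solution in [0, 21942): x = 8762.

Final answer: x ≡ 8762 (mod 21942); the representative in [0, 21942) is 8762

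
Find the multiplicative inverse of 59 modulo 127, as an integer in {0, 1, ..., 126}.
Apply the extended Euclidean algorithm to (127, 59), tracking rows (r, s, t) with s·127 + t·59 = r. Each division r_prev = q·r_cur + r_new produces the new row as (previous row) − q·(current row):
  row A: (127, 1, 0)   [1·127 + 0·59 = 127]
  row B: (59, 0, 1)   [0·127 + 1·59 = 59]
  127 = 2·59 + 9   → row C = row A − 2·row B = (9, 1, −2)   [check: 1·127 − 2·59 = 9]
  59 = 6·9 + 5   → row D = row B − 6·row C = (5, −6, 13)   [check: −6·127 + 13·59 = 5]
  9 = 1·5 + 4   → row E = row C − 1·row D = (4, 7, −15)   [check: 7·127 − 15·59 = 4]
  5 = 1·4 + 1   → row F = row D − 1·row E = (1, −13, 28)   [check: −13·127 + 28·59 = 1]
  4 = 4·1 + 0   → remainder 0, stop. gcd = 1 (last nonzero row F).
The gcd is 1, so 59 is invertible mod 127. The last nonzero row gives −13·127 + 28·59 = 1, so t = 28. So 59^(−1) ≡ 28 (mod 127). Verify: 59 · 28 = 1652 ≡ 1 (mod 127). ✓

Final answer: 59^(−1) ≡ 28 (mod 127)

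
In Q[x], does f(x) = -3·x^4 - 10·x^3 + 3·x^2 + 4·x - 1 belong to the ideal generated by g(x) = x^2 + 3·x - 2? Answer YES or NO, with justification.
In Q[x] the ideal (g) consists of all multiples of g, so f ∈ (g) iff g | f, i.e. iff the remainder of f on division by g is 0. Divide f by g (g is monic, so eliminate the leading term of the running remainder at each step):
  leading term -3·x^4: subtract (-3·x^2)·g(x) = -3·x^4 - 9·x^3 + 6·x^2, leaving -x^3 - 3·x^2 + 4·x - 1
  leading term -x^3: subtract (-x)·g(x) = -x^3 - 3·x^2 + 2·x, leaving 2·x - 1
The remainder r(x) = 2·x - 1 ≠ 0 (and deg r < deg g), so g ∤ f, i.e. f ∉ (g).

Final answer: NO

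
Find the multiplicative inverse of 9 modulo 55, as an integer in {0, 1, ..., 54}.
9^(−1) ≡ 49 (mod 55)

Apply the extended Euclidean algorithm to (55, 9), tracking rows (r, s, t) with s·55 + t·9 = r. Each division r_prev = q·r_cur + r_new produces the new row as (previous row) − q·(current row):
  row A: (55, 1, 0)   [1·55 + 0·9 = 55]
  row B: (9, 0, 1)   [0·55 + 1·9 = 9]
  55 = 6·9 + 1   → row C = row A − 6·row B = (1, 1, −6)   [check: 1·55 − 6·9 = 1]
  9 = 9·1 + 0   → remainder 0, stop. gcd = 1 (last nonzero row C).
The gcd is 1, so 9 is invertible mod 55. The last nonzero row gives 1·55 − 6·9 = 1, so t = −6. So 9^(−1) ≡ −6 ≡ 49 (mod 55). Verify: 9 · 49 = 441 ≡ 1 (mod 55). ✓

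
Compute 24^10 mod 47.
14

Use repeated squaring. Binary(10) = 1010. Walk through the bits of the exponent 10 left-to-right: at each bit after the leading one, square the running value, then multiply by 24 if the bit is 1 (always reducing mod 47):
  bit 1 = 1 (leading): start with 24.
  bit 2 = 0: square 24^2 = 576 ≡ 12 (mod 47).
  bit 3 = 1: square 12^2 = 144 ≡ 3; bit is 1, so multiply 3·24 = 72 ≡ 25 (mod 47).
  bit 4 = 0: square 25^2 = 625 ≡ 14 (mod 47).
Final value: 24^10 ≡ 14 (mod 47).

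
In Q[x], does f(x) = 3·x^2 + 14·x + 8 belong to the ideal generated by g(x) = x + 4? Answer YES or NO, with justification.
YES

In Q[x] the ideal (g) consists of all multiples of g, so f ∈ (g) iff g | f, i.e. iff the remainder of f on division by g is 0. Divide f by g (g is monic, so eliminate the leading term of the running remainder at each step):
  leading term 3·x^2: subtract (3·x)·g(x) = 3·x^2 + 12·x, leaving 2·x + 8
  leading term 2·x: subtract (2)·g(x) = 2·x + 8, leaving 0
The remainder is 0, so f(x) = g(x) · h(x) with h(x) = 3·x + 2. Hence g | f, i.e. f ∈ (g).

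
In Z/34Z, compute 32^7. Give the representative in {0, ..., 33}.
8

Use repeated squaring. Binary(7) = 111. Walk through the bits of the exponent 7 left-to-right: at each bit after the leading one, square the running value, then multiply by 32 if the bit is 1 (always reducing mod 34):
  bit 1 = 1 (leading): start with 32.
  bit 2 = 1: square 32^2 = 1024 ≡ 4; bit is 1, so multiply 4·32 = 128 ≡ 26 (mod 34).
  bit 3 = 1: square 26^2 = 676 ≡ 30; bit is 1, so multiply 30·32 = 960 ≡ 8 (mod 34).
Final value: 32^7 ≡ 8 (mod 34).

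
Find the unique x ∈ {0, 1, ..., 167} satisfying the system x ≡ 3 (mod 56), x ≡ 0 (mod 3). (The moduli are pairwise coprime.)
The moduli 56, 3 are pairwise coprime, so by the CRT there is a unique solution mod 56·3 = 168.
Solve by successive substitution. Start with x ≡ 3 (mod 56).
  Combine with x ≡ 0 (mod 3): write x = 3 + 56·t and require 3 + 56·t ≡ 0 (mod 3), i.e. 56·t ≡ 0 − 3 ≡ 0 (mod 3). Since 56^(−1) ≡ 2 (mod 3) (56 ≡ 2 (mod 3)), t ≡ 2·0 ≡ 0 (mod 3). So x ≡ 3 + 56·0 = 3 (mod 168).
Unique solution in [0, 168): x = 3.

Final answer: x ≡ 3 (mod 168); the representative in [0, 168) is 3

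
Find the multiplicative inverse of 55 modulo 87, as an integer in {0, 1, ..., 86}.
55^(−1) ≡ 19 (mod 87)

Apply the extended Euclidean algorithm to (87, 55), tracking rows (r, s, t) with s·87 + t·55 = r. Each division r_prev = q·r_cur + r_new produces the new row as (previous row) − q·(current row):
  row A: (87, 1, 0)   [1·87 + 0·55 = 87]
  row B: (55, 0, 1)   [0·87 + 1·55 = 55]
  87 = 1·55 + 32   → row C = row A − 1·row B = (32, 1, −1)   [check: 1·87 − 1·55 = 32]
  55 = 1·32 + 23   → row D = row B − 1·row C = (23, −1, 2)   [check: −1·87 + 2·55 = 23]
  32 = 1·23 + 9   → row E = row C − 1·row D = (9, 2, −3)   [check: 2·87 − 3·55 = 9]
  23 = 2·9 + 5   → row F = row D − 2·row E = (5, −5, 8)   [check: −5·87 + 8·55 = 5]
  9 = 1·5 + 4   → row G = row E − 1·row F = (4, 7, −11)   [check: 7·87 − 11·55 = 4]
  5 = 1·4 + 1   → row H = row F − 1·row G = (1, −12, 19)   [check: −12·87 + 19·55 = 1]
  4 = 4·1 + 0   → remainder 0, stop. gcd = 1 (last nonzero row H).
The gcd is 1, so 55 is invertible mod 87. The last nonzero row gives −12·87 + 19·55 = 1, so t = 19. So 55^(−1) ≡ 19 (mod 87). Verify: 55 · 19 = 1045 ≡ 1 (mod 87). ✓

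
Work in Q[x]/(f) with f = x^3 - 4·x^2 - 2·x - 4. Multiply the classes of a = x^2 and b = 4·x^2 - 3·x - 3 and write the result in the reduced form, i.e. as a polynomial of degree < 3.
a · b ≡ 57·x^2 + 42·x + 52 (mod f(x))

First multiply in Q[x] without reducing: a · b = 4·x^4 - 3·x^3 - 3·x^2. Now divide by f(x) = x^3 - 4·x^2 - 2·x - 4, eliminating the leading term at each step:
  leading term 4·x^4: subtract (4·x)·f(x) = 4·x^4 - 16·x^3 - 8·x^2 - 16·x, leaving 13·x^3 + 5·x^2 + 16·x
  leading term 13·x^3: subtract (13)·f(x) = 13·x^3 - 52·x^2 - 26·x - 52, leaving 57·x^2 + 42·x + 52
The degree is now < 3, so this is the remainder. Hence a · b ≡ 57·x^2 + 42·x + 52 in Q[x]/(f).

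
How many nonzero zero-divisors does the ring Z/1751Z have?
In Z/1751Z each nonzero element is either a unit (gcd with 1751 is 1) or a zero-divisor (gcd > 1). The number of units is φ(1751): factorise 1751 = 17 · 103, so φ(1751) = (17 − 1) · (103 − 1) = 16 · 102 = 1632. The nonzero elements number 1751 − 1 = 1750. Hence the nonzero zero-divisors number 1750 − 1632 = 118.

Final answer: Z/1751Z has 118 nonzero zero-divisors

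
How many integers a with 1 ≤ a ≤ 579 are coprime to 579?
384

The number of a ∈ {1, ..., 579} with gcd(a, 579) = 1 is by definition Euler's totient φ(579). φ is multiplicative, with φ(p^e) = p^e − p^(e−1). Factorise 579 = 3 · 193. Then
  φ(579) = (3 − 1) · (193 − 1) = 2 · 192 = 384.
So there are 384 such integers.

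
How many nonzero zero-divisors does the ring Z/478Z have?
In Z/478Z each nonzero element is either a unit (gcd with 478 is 1) or a zero-divisor (gcd > 1). The number of units is φ(478): factorise 478 = 2 · 239, so φ(478) = (2 − 1) · (239 − 1) = 1 · 238 = 238. The nonzero elements number 478 − 1 = 477. Hence the nonzero zero-divisors number 477 − 238 = 239.

Final answer: Z/478Z has 239 nonzero zero-divisors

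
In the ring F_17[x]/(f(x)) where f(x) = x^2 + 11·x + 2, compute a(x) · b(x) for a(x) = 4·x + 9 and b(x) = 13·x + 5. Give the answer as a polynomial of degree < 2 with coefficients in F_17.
a · b ≡ 7·x + 9 (mod f(x))

Multiply as integer polynomials: a · b = 52·x^2 + 137·x + 45. Reducing coefficients mod 17: a · b ≡ x^2 + x + 11. Now divide by f(x) = x^2 + 11·x + 2 in F_17[x], eliminating the leading term at each step:
  leading term x^2: subtract (1)·f(x) = x^2 + 11·x + 2, leaving 7·x + 9 (coefficients mod 17)
The degree is now < 2, so this is the remainder. Hence a · b ≡ 7·x + 9 in F_17[x]/(f).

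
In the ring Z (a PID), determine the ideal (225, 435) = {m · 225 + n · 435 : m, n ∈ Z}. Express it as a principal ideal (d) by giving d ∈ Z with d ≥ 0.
In the PID Z, (a, b) is generated by gcd(a, b). Compute gcd(435, 225) with the extended Euclidean algorithm, tracking rows (r, s, t) with s·435 + t·225 = r:
  row A: (435, 1, 0)   [1·435 + 0·225 = 435]
  row B: (225, 0, 1)   [0·435 + 1·225 = 225]
  435 = 1·225 + 210   → row C = row A − 1·row B = (210, 1, −1)   [check: 1·435 − 1·225 = 210]
  225 = 1·210 + 15   → row D = row B − 1·row C = (15, −1, 2)   [check: −1·435 + 2·225 = 15]
  210 = 14·15 + 0   → remainder 0, stop. gcd = 15 (last nonzero row D).
So gcd(225, 435) = 15, with Bézout identity −1·435 + 2·225 = 15. Containment (⊇): the Bézout identity exhibits 15 as an element of (225, 435), giving (15) ⊆ (225, 435). Containment (⊆): since 15 | 225 and 15 | 435 (225 = 15·15, 435 = 15·29), every Z-linear combination of 225 and 435 is divisible by 15, so (225, 435) ⊆ (15). Therefore (225, 435) = (15), d = 15.

Final answer: (225, 435) = (15); d = 15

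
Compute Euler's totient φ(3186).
φ(3186) = 1044

φ is multiplicative, with φ(p^e) = p^e − p^(e−1). Factorise 3186 = 2 · 3^3 · 59. Then
  φ(3186) = (2 − 1) · (3^3 − 3^2) · (59 − 1) = 1 · 18 · 58 = 1044.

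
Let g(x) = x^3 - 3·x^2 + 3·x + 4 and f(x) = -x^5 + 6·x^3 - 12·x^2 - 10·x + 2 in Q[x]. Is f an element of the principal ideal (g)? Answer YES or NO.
In Q[x] the ideal (g) consists of all multiples of g, so f ∈ (g) iff g | f, i.e. iff the remainder of f on division by g is 0. Divide f by g (g is monic, so eliminate the leading term of the running remainder at each step):
  leading term -x^5: subtract (-x^2)·g(x) = -x^5 + 3·x^4 - 3·x^3 - 4·x^2, leaving -3·x^4 + 9·x^3 - 8·x^2 - 10·x + 2
  leading term -3·x^4: subtract (-3·x)·g(x) = -3·x^4 + 9·x^3 - 9·x^2 - 12·x, leaving x^2 + 2·x + 2
The remainder r(x) = x^2 + 2·x + 2 ≠ 0 (and deg r < deg g), so g ∤ f, i.e. f ∉ (g).

Final answer: NO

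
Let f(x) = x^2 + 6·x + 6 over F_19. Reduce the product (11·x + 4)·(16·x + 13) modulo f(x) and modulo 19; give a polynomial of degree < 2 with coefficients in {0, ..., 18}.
Multiply as integer polynomials: a · b = 176·x^2 + 207·x + 52. Reducing coefficients mod 19: a · b ≡ 5·x^2 + 17·x + 14. Now divide by f(x) = x^2 + 6·x + 6 in F_19[x], eliminating the leading term at each step:
  leading term 5·x^2: subtract (5)·f(x) = 5·x^2 + 11·x + 11, leaving 6·x + 3 (coefficients mod 19)
The degree is now < 2, so this is the remainder. Hence a · b ≡ 6·x + 3 in F_19[x]/(f).

Final answer: a · b ≡ 6·x + 3 (mod f(x))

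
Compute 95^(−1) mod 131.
95^(−1) ≡ 40 (mod 131)

Apply the extended Euclidean algorithm to (131, 95), tracking rows (r, s, t) with s·131 + t·95 = r. Each division r_prev = q·r_cur + r_new produces the new row as (previous row) − q·(current row):
  row A: (131, 1, 0)   [1·131 + 0·95 = 131]
  row B: (95, 0, 1)   [0·131 + 1·95 = 95]
  131 = 1·95 + 36   → row C = row A − 1·row B = (36, 1, −1)   [check: 1·131 − 1·95 = 36]
  95 = 2·36 + 23   → row D = row B − 2·row C = (23, −2, 3)   [check: −2·131 + 3·95 = 23]
  36 = 1·23 + 13   → row E = row C − 1·row D = (13, 3, −4)   [check: 3·131 − 4·95 = 13]
  23 = 1·13 + 10   → row F = row D − 1·row E = (10, −5, 7)   [check: −5·131 + 7·95 = 10]
  13 = 1·10 + 3   → row G = row E − 1·row F = (3, 8, −11)   [check: 8·131 − 11·95 = 3]
  10 = 3·3 + 1   → row H = row F − 3·row G = (1, −29, 40)   [check: −29·131 + 40·95 = 1]
  3 = 3·1 + 0   → remainder 0, stop. gcd = 1 (last nonzero row H).
The gcd is 1, so 95 is invertible mod 131. The last nonzero row gives −29·131 + 40·95 = 1, so t = 40. So 95^(−1) ≡ 40 (mod 131). Verify: 95 · 40 = 3800 ≡ 1 (mod 131). ✓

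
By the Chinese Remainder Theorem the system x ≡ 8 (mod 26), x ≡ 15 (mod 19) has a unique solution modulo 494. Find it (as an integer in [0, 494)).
x ≡ 34 (mod 494); the representative in [0, 494) is 34

The moduli 26, 19 are pairwise coprime, so by the CRT there is a unique solution mod 26·19 = 494.
Solve by successive substitution. Start with x ≡ 8 (mod 26).
  Combine with x ≡ 15 (mod 19): write x = 8 + 26·t and require 8 + 26·t ≡ 15 (mod 19), i.e. 26·t ≡ 15 − 8 ≡ 7 (mod 19). Since 26^(−1) ≡ 11 (mod 19) (26 ≡ 7 (mod 19)), t ≡ 11·7 ≡ 1 (mod 19). So x ≡ 8 + 26·1 = 34 (mod 494).
Unique solution in [0, 494): x = 34.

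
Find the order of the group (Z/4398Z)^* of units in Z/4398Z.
|(Z/4398Z)^*| = 1464

(Z/4398Z)^* consists of the classes a with gcd(a, 4398) = 1, so its order is φ(4398). φ is multiplicative, with φ(p^e) = p^e − p^(e−1). Factorise 4398 = 2 · 3 · 733. Then
  φ(4398) = (2 − 1) · (3 − 1) · (733 − 1) = 1 · 2 · 732 = 1464.
Thus |(Z/4398Z)^*| = 1464.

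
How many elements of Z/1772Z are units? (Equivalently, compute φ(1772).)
Z/1772Z has φ(1772) = 884 units

An element a ∈ Z/1772Z is a unit iff gcd(a, 1772) = 1, so the number of units is φ(1772). φ is multiplicative, with φ(p^e) = p^e − p^(e−1). Factorise 1772 = 2^2 · 443. Then
  φ(1772) = (2^2 − 2^1) · (443 − 1) = 2 · 442 = 884.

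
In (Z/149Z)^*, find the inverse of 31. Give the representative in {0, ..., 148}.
31^(−1) ≡ 125 (mod 149)

Apply the extended Euclidean algorithm to (149, 31), tracking rows (r, s, t) with s·149 + t·31 = r. Each division r_prev = q·r_cur + r_new produces the new row as (previous row) − q·(current row):
  row A: (149, 1, 0)   [1·149 + 0·31 = 149]
  row B: (31, 0, 1)   [0·149 + 1·31 = 31]
  149 = 4·31 + 25   → row C = row A − 4·row B = (25, 1, −4)   [check: 1·149 − 4·31 = 25]
  31 = 1·25 + 6   → row D = row B − 1·row C = (6, −1, 5)   [check: −1·149 + 5·31 = 6]
  25 = 4·6 + 1   → row E = row C − 4·row D = (1, 5, −24)   [check: 5·149 − 24·31 = 1]
  6 = 6·1 + 0   → remainder 0, stop. gcd = 1 (last nonzero row E).
The gcd is 1, so 31 is invertible mod 149. The last nonzero row gives 5·149 − 24·31 = 1, so t = −24. So 31^(−1) ≡ −24 ≡ 125 (mod 149). Verify: 31 · 125 = 3875 ≡ 1 (mod 149). ✓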